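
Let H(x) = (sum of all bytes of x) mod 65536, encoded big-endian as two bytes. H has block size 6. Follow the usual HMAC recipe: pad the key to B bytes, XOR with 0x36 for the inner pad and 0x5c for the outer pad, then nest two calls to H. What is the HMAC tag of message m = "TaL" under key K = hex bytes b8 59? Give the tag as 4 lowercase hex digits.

0331

Key hex bytes b8 59 is 2 bytes ≤ B = 6; zero-pad to 6 bytes: K' = b8 59 00 00 00 00.
K' ⊕ ipad = 8e 6f 36 36 36 36.  K' ⊕ opad = e4 05 5c 5c 5c 5c.
Inner input = (K'⊕ipad) ∥ m = 8e 6f 36 36 36 36 ∥ 54 61 4c.
Inner hash: sum = 142+111+54+54+54+54+84+97+76 = 726 → 02 d6.
Outer input = (K'⊕opad) ∥ inner = e4 05 5c 5c 5c 5c ∥ 02 d6.
Outer hash (tag): sum = 228+5+92+92+92+92+2+214 = 817 → 03 31.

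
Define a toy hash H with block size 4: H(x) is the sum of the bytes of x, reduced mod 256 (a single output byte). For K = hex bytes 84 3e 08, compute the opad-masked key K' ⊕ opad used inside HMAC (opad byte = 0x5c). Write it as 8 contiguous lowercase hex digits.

d862545c

Key hex bytes 84 3e 08 is 3 bytes ≤ B = 4; zero-pad to 4 bytes: K' = 84 3e 08 00.
XOR each byte with 0x5c: 84⊕5c=d8, 3e⊕5c=62, 08⊕5c=54, 00⊕5c=5c.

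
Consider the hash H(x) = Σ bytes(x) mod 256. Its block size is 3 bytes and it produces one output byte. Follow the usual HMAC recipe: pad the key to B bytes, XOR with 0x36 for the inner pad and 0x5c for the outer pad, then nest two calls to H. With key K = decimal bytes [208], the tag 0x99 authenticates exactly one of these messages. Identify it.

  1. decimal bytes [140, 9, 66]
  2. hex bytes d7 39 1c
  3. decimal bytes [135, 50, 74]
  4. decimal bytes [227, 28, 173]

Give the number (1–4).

3

Key decimal bytes [208] = d0 is 1 byte ≤ B = 3; zero-pad to 3 bytes: K' = d0 00 00.
K' ⊕ ipad = e6 36 36; K' ⊕ opad = 8c 5c 5c.
m1: inner = H(e6 36 36 8c 09 42) = 29; tag = H(8c 5c 5c 29) = 6d
m2: inner = H(e6 36 36 d7 39 1c) = 7e; tag = H(8c 5c 5c 7e) = c2
m3: inner = H(e6 36 36 87 32 4a) = 55; tag = H(8c 5c 5c 55) = 99 ← matches
m4: inner = H(e6 36 36 e3 1c ad) = fe; tag = H(8c 5c 5c fe) = 42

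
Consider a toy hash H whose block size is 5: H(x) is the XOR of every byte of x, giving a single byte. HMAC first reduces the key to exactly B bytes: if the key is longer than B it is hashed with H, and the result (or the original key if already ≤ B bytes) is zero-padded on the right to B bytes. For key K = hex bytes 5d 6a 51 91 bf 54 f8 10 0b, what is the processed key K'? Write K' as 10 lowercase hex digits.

ff00000000

|K| = 9 > B = 5, so first hash the key.
H(K): XOR 5d⊕6a⊕51⊕91⊕bf⊕54⊕f8⊕10⊕0b = ff.
Zero-pad H(K) = ff to 5 bytes: K' = ff 00 00 00 00.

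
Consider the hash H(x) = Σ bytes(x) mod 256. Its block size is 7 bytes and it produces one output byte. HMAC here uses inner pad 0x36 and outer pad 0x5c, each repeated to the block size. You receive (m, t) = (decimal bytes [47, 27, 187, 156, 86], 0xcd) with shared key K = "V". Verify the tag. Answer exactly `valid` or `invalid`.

valid

Key "V" = 56 is 1 byte ≤ B = 7; zero-pad to 7 bytes: K' = 56 00 00 00 00 00 00.
K' ⊕ ipad = 60 36 36 36 36 36 36; K' ⊕ opad = 0a 5c 5c 5c 5c 5c 5c.
Inner hash: sum = 96+54+54+54+54+54+54+47+27+187+156+86 = 923; mod 256 = 155 → 9b.
Outer hash (recomputed tag): sum = 10+92+92+92+92+92+92+155 = 717; mod 256 = 205 → cd.
Recomputed tag = cd; claimed = cd → match.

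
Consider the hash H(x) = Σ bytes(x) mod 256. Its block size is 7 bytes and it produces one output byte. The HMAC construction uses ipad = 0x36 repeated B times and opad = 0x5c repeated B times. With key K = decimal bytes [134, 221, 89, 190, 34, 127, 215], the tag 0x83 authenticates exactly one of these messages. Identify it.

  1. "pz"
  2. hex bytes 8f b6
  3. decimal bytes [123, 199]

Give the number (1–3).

2

Key decimal bytes [134, 221, 89, 190, 34, 127, 215] = 86 dd 59 be 22 7f d7 is exactly B = 7 bytes: K' = 86 dd 59 be 22 7f d7.
K' ⊕ ipad = b0 eb 6f 88 14 49 e1; K' ⊕ opad = da 81 05 e2 7e 23 8b.
m1: inner = H(b0 eb 6f 88 14 49 e1 70 7a) = ba; tag = H(da 81 05 e2 7e 23 8b ba) = 28
m2: inner = H(b0 eb 6f 88 14 49 e1 8f b6) = 15; tag = H(da 81 05 e2 7e 23 8b 15) = 83 ← matches
m3: inner = H(b0 eb 6f 88 14 49 e1 7b c7) = 12; tag = H(da 81 05 e2 7e 23 8b 12) = 80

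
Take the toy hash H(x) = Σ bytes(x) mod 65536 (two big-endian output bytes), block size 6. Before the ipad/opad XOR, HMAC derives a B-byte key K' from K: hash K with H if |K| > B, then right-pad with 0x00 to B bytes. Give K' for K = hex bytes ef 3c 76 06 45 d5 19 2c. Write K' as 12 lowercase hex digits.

030600000000

|K| = 8 > B = 6, so first hash the key.
H(K): sum = 239+60+118+6+69+213+25+44 = 774 → 03 06.
Zero-pad H(K) = 03 06 to 6 bytes: K' = 03 06 00 00 00 00.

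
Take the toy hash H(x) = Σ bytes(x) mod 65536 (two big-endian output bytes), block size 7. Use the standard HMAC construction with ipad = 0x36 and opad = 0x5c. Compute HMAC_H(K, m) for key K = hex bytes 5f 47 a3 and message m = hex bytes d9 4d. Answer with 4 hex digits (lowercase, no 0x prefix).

Key hex bytes 5f 47 a3 is 3 bytes ≤ B = 7; zero-pad to 7 bytes: K' = 5f 47 a3 00 00 00 00.
K' ⊕ ipad = 69 71 95 36 36 36 36.  K' ⊕ opad = 03 1b ff 5c 5c 5c 5c.
Inner input = (K'⊕ipad) ∥ m = 69 71 95 36 36 36 36 ∥ d9 4d.
Inner hash: sum = 105+113+149+54+54+54+54+217+77 = 877 → 03 6d.
Outer input = (K'⊕opad) ∥ inner = 03 1b ff 5c 5c 5c 5c ∥ 03 6d.
Outer hash (tag): sum = 3+27+255+92+92+92+92+3+109 = 765 → 02 fd.

02fd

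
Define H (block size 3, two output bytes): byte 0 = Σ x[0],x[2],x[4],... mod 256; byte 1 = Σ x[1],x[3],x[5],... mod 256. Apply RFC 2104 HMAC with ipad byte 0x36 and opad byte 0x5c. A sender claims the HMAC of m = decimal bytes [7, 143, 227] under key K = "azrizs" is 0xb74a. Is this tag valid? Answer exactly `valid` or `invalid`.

Key "azrizs" = 61 7a 72 69 7a 73 is 6 bytes > B = 3, so hash it first: H(key) = 4d 56, then zero-pad to 3 bytes: K' = 4d 56 00.
K' ⊕ ipad = 7b 60 36; K' ⊕ opad = 11 0a 5c.
Inner hash: even-index sum = 320 mod 256 = 64; odd-index sum = 330 mod 256 = 74 → 40 4a.
Outer hash (recomputed tag): even-index sum = 183 mod 256 = 183; odd-index sum = 74 mod 256 = 74 → b7 4a.
Recomputed tag = b74a; claimed = b74a → match.

valid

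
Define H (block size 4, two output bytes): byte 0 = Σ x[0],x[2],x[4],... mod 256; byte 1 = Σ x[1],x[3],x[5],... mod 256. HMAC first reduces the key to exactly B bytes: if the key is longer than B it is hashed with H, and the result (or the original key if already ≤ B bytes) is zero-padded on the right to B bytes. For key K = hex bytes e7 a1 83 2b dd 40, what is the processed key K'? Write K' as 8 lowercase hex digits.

470c0000

|K| = 6 > B = 4, so first hash the key.
H(K): even-index sum = 583 mod 256 = 71; odd-index sum = 268 mod 256 = 12 → 47 0c.
Zero-pad H(K) = 47 0c to 4 bytes: K' = 47 0c 00 00.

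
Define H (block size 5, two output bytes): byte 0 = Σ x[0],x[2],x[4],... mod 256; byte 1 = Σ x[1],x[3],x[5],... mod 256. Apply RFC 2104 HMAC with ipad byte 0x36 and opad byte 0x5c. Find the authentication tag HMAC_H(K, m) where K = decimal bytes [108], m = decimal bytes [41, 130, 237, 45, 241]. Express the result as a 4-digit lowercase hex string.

5b2d

Key decimal bytes [108] = 6c is 1 byte ≤ B = 5; zero-pad to 5 bytes: K' = 6c 00 00 00 00.
K' ⊕ ipad = 5a 36 36 36 36.  K' ⊕ opad = 30 5c 5c 5c 5c.
Inner input = (K'⊕ipad) ∥ m = 5a 36 36 36 36 ∥ 29 82 ed 2d f1.
Inner hash: even-index sum = 373 mod 256 = 117; odd-index sum = 627 mod 256 = 115 → 75 73.
Outer input = (K'⊕opad) ∥ inner = 30 5c 5c 5c 5c ∥ 75 73.
Outer hash (tag): even-index sum = 347 mod 256 = 91; odd-index sum = 301 mod 256 = 45 → 5b 2d.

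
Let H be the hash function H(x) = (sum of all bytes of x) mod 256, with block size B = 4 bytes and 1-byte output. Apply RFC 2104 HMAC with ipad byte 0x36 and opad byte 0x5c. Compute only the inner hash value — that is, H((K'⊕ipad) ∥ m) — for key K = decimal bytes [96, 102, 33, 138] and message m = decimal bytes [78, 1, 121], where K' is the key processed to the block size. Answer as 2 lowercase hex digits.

41

Key decimal bytes [96, 102, 33, 138] = 60 66 21 8a is exactly B = 4 bytes: K' = 60 66 21 8a.
K' ⊕ ipad = 56 50 17 bc.
Inner input = 56 50 17 bc ∥ 4e 01 79.
Inner hash: sum = 86+80+23+188+78+1+121 = 577; mod 256 = 65 → 41.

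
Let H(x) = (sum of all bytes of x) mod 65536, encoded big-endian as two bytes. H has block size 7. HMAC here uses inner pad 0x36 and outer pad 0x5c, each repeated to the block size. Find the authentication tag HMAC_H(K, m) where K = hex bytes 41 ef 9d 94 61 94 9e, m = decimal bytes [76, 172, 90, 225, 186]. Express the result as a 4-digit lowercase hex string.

Key hex bytes 41 ef 9d 94 61 94 9e is exactly B = 7 bytes: K' = 41 ef 9d 94 61 94 9e.
K' ⊕ ipad = 77 d9 ab a2 57 a2 a8.  K' ⊕ opad = 1d b3 c1 c8 3d c8 c2.
Inner input = (K'⊕ipad) ∥ m = 77 d9 ab a2 57 a2 a8 ∥ 4c ac 5a e1 ba.
Inner hash: sum = 119+217+171+162+87+162+168+76+172+90+225+186 = 1835 → 07 2b.
Outer input = (K'⊕opad) ∥ inner = 1d b3 c1 c8 3d c8 c2 ∥ 07 2b.
Outer hash (tag): sum = 29+179+193+200+61+200+194+7+43 = 1106 → 04 52.

0452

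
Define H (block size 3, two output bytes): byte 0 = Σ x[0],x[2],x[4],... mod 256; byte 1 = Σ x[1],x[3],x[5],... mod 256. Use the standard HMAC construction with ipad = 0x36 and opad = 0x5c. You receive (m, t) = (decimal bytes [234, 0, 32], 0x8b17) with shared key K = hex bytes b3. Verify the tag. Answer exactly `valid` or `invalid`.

Key hex bytes b3 is 1 byte ≤ B = 3; zero-pad to 3 bytes: K' = b3 00 00.
K' ⊕ ipad = 85 36 36; K' ⊕ opad = ef 5c 5c.
Inner hash: even-index sum = 187 mod 256 = 187; odd-index sum = 320 mod 256 = 64 → bb 40.
Outer hash (recomputed tag): even-index sum = 395 mod 256 = 139; odd-index sum = 279 mod 256 = 23 → 8b 17.
Recomputed tag = 8b17; claimed = 8b17 → match.

valid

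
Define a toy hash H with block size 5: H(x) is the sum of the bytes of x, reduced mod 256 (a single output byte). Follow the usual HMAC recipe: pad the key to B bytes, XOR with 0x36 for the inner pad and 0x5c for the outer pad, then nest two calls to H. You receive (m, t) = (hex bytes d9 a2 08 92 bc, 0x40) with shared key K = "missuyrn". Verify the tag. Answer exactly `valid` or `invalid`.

invalid

Key "missuyrn" = 6d 69 73 73 75 79 72 6e is 8 bytes > B = 5, so hash it first: H(key) = 8a, then zero-pad to 5 bytes: K' = 8a 00 00 00 00.
K' ⊕ ipad = bc 36 36 36 36; K' ⊕ opad = d6 5c 5c 5c 5c.
Inner hash: sum = 188+54+54+54+54+217+162+8+146+188 = 1125; mod 256 = 101 → 65.
Outer hash (recomputed tag): sum = 214+92+92+92+92+101 = 683; mod 256 = 171 → ab.
Recomputed tag = ab; claimed = 40 → mismatch.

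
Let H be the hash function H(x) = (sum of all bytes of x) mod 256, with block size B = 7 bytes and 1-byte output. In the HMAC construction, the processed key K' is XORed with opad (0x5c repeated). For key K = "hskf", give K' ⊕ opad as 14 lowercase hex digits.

Key "hskf" = 68 73 6b 66 is 4 bytes ≤ B = 7; zero-pad to 7 bytes: K' = 68 73 6b 66 00 00 00.
XOR each byte with 0x5c: 68⊕5c=34, 73⊕5c=2f, 6b⊕5c=37, 66⊕5c=3a, 00⊕5c=5c, 00⊕5c=5c, 00⊕5c=5c.

342f373a5c5c5c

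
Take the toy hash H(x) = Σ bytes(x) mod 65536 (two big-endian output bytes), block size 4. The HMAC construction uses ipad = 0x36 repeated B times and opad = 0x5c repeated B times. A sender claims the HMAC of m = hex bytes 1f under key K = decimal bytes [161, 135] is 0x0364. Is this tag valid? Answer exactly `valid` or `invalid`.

Key decimal bytes [161, 135] = a1 87 is 2 bytes ≤ B = 4; zero-pad to 4 bytes: K' = a1 87 00 00.
K' ⊕ ipad = 97 b1 36 36; K' ⊕ opad = fd db 5c 5c.
Inner hash: sum = 151+177+54+54+31 = 467 → 01 d3.
Outer hash (recomputed tag): sum = 253+219+92+92+1+211 = 868 → 03 64.
Recomputed tag = 0364; claimed = 0364 → match.

valid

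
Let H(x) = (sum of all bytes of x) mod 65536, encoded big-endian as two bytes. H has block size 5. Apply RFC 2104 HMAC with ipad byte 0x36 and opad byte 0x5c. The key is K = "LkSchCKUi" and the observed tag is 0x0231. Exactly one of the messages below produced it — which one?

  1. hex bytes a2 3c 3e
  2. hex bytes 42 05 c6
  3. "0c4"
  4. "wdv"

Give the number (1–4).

Key "LkSchCKUi" = 4c 6b 53 63 68 43 4b 55 69 is 9 bytes > B = 5, so hash it first: H(key) = 03 21, then zero-pad to 5 bytes: K' = 03 21 00 00 00.
K' ⊕ ipad = 35 17 36 36 36; K' ⊕ opad = 5f 7d 5c 5c 5c.
m1: inner = H(35 17 36 36 36 a2 3c 3e) = 02 0a; tag = H(5f 7d 5c 5c 5c 02 0a) = 01fc
m2: inner = H(35 17 36 36 36 42 05 c6) = 01 fb; tag = H(5f 7d 5c 5c 5c 01 fb) = 02ec
m3: inner = H(35 17 36 36 36 30 63 34) = 01 b5; tag = H(5f 7d 5c 5c 5c 01 b5) = 02a6
m4: inner = H(35 17 36 36 36 77 64 76) = 02 3f; tag = H(5f 7d 5c 5c 5c 02 3f) = 0231 ← matches

4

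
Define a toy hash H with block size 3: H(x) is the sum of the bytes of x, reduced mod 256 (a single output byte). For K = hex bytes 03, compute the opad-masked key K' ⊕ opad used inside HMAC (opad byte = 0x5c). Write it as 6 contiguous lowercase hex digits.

Key hex bytes 03 is 1 byte ≤ B = 3; zero-pad to 3 bytes: K' = 03 00 00.
XOR each byte with 0x5c: 03⊕5c=5f, 00⊕5c=5c, 00⊕5c=5c.

5f5c5c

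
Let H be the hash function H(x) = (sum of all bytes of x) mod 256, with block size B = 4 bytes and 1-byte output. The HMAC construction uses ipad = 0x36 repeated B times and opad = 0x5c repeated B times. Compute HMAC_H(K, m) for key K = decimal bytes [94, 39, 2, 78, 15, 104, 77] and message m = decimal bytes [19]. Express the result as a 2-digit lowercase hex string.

Key decimal bytes [94, 39, 2, 78, 15, 104, 77] = 5e 27 02 4e 0f 68 4d is 7 bytes > B = 4, so hash it first: H(key) = 99, then zero-pad to 4 bytes: K' = 99 00 00 00.
K' ⊕ ipad = af 36 36 36.  K' ⊕ opad = c5 5c 5c 5c.
Inner input = (K'⊕ipad) ∥ m = af 36 36 36 ∥ 13.
Inner hash: sum = 175+54+54+54+19 = 356; mod 256 = 100 → 64.
Outer input = (K'⊕opad) ∥ inner = c5 5c 5c 5c ∥ 64.
Outer hash (tag): sum = 197+92+92+92+100 = 573; mod 256 = 61 → 3d.

3d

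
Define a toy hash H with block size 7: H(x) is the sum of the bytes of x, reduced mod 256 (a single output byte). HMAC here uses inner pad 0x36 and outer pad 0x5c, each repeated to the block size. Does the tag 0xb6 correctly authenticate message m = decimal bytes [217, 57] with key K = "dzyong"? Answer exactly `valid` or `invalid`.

valid

Key "dzyong" = 64 7a 79 6f 6e 67 is 6 bytes ≤ B = 7; zero-pad to 7 bytes: K' = 64 7a 79 6f 6e 67 00.
K' ⊕ ipad = 52 4c 4f 59 58 51 36; K' ⊕ opad = 38 26 25 33 32 3b 5c.
Inner hash: sum = 82+76+79+89+88+81+54+217+57 = 823; mod 256 = 55 → 37.
Outer hash (recomputed tag): sum = 56+38+37+51+50+59+92+55 = 438; mod 256 = 182 → b6.
Recomputed tag = b6; claimed = b6 → match.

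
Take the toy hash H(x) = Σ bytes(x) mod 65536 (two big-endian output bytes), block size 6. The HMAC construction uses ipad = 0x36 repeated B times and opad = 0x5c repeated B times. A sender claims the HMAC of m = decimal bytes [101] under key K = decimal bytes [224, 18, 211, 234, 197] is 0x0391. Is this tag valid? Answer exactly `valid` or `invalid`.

valid

Key decimal bytes [224, 18, 211, 234, 197] = e0 12 d3 ea c5 is 5 bytes ≤ B = 6; zero-pad to 6 bytes: K' = e0 12 d3 ea c5 00.
K' ⊕ ipad = d6 24 e5 dc f3 36; K' ⊕ opad = bc 4e 8f b6 99 5c.
Inner hash: sum = 214+36+229+220+243+54+101 = 1097 → 04 49.
Outer hash (recomputed tag): sum = 188+78+143+182+153+92+4+73 = 913 → 03 91.
Recomputed tag = 0391; claimed = 0391 → match.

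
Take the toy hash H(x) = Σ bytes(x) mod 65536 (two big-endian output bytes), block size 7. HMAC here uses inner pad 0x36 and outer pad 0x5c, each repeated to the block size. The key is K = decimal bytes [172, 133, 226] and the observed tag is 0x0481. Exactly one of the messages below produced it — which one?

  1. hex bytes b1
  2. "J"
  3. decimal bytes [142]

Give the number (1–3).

3

Key decimal bytes [172, 133, 226] = ac 85 e2 is 3 bytes ≤ B = 7; zero-pad to 7 bytes: K' = ac 85 e2 00 00 00 00.
K' ⊕ ipad = 9a b3 d4 36 36 36 36; K' ⊕ opad = f0 d9 be 5c 5c 5c 5c.
m1: inner = H(9a b3 d4 36 36 36 36 b1) = 03 aa; tag = H(f0 d9 be 5c 5c 5c 5c 03 aa) = 04a4
m2: inner = H(9a b3 d4 36 36 36 36 4a) = 03 43; tag = H(f0 d9 be 5c 5c 5c 5c 03 43) = 043d
m3: inner = H(9a b3 d4 36 36 36 36 8e) = 03 87; tag = H(f0 d9 be 5c 5c 5c 5c 03 87) = 0481 ← matches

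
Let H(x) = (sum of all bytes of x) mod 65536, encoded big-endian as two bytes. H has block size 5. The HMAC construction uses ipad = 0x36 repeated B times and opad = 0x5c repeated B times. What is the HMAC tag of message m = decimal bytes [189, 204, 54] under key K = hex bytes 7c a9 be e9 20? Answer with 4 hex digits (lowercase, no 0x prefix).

0351

Key hex bytes 7c a9 be e9 20 is exactly B = 5 bytes: K' = 7c a9 be e9 20.
K' ⊕ ipad = 4a 9f 88 df 16.  K' ⊕ opad = 20 f5 e2 b5 7c.
Inner input = (K'⊕ipad) ∥ m = 4a 9f 88 df 16 ∥ bd cc 36.
Inner hash: sum = 74+159+136+223+22+189+204+54 = 1061 → 04 25.
Outer input = (K'⊕opad) ∥ inner = 20 f5 e2 b5 7c ∥ 04 25.
Outer hash (tag): sum = 32+245+226+181+124+4+37 = 849 → 03 51.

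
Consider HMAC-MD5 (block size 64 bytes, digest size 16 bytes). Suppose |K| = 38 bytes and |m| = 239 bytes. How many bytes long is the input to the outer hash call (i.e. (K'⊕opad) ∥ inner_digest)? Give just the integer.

Key is 38 ≤ 64 bytes, zero-padded: |K'| = 64.
Outer input = (K'⊕opad) ∥ H(inner) → 64 + 16 = 80 bytes.

80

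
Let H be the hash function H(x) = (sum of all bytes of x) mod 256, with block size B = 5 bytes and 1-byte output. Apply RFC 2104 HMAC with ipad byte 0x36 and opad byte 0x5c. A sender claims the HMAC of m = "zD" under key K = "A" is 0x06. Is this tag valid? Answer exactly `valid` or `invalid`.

Key "A" = 41 is 1 byte ≤ B = 5; zero-pad to 5 bytes: K' = 41 00 00 00 00.
K' ⊕ ipad = 77 36 36 36 36; K' ⊕ opad = 1d 5c 5c 5c 5c.
Inner hash: sum = 119+54+54+54+54+122+68 = 525; mod 256 = 13 → 0d.
Outer hash (recomputed tag): sum = 29+92+92+92+92+13 = 410; mod 256 = 154 → 9a.
Recomputed tag = 9a; claimed = 06 → mismatch.

invalid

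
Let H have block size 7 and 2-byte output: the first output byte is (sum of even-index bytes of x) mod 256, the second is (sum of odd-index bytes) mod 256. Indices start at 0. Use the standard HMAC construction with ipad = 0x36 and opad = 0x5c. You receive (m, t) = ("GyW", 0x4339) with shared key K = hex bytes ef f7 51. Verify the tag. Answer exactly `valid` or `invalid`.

Key hex bytes ef f7 51 is 3 bytes ≤ B = 7; zero-pad to 7 bytes: K' = ef f7 51 00 00 00 00.
K' ⊕ ipad = d9 c1 67 36 36 36 36; K' ⊕ opad = b3 ab 0d 5c 5c 5c 5c.
Inner hash: even-index sum = 549 mod 256 = 37; odd-index sum = 459 mod 256 = 203 → 25 cb.
Outer hash (recomputed tag): even-index sum = 579 mod 256 = 67; odd-index sum = 392 mod 256 = 136 → 43 88.
Recomputed tag = 4388; claimed = 4339 → mismatch.

invalid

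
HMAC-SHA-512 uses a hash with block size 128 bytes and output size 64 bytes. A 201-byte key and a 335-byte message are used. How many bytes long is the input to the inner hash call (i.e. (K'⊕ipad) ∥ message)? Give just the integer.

Key is 201 > 128 bytes, so it is hashed to 64 bytes then zero-padded to 128: |K'| = 128.
Inner input = (K'⊕ipad) ∥ m → 128 + 335 = 463 bytes.

463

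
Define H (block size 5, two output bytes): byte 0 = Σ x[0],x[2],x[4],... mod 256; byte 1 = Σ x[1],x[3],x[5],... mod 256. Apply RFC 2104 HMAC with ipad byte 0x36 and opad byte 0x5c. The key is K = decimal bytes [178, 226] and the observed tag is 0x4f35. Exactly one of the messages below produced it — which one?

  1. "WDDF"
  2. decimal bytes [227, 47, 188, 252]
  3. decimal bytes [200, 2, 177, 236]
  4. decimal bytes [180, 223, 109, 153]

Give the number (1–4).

2

Key decimal bytes [178, 226] = b2 e2 is 2 bytes ≤ B = 5; zero-pad to 5 bytes: K' = b2 e2 00 00 00.
K' ⊕ ipad = 84 d4 36 36 36; K' ⊕ opad = ee be 5c 5c 5c.
m1: inner = H(84 d4 36 36 36 57 44 44 46) = 7a a5; tag = H(ee be 5c 5c 5c 7a a5) = 4b94
m2: inner = H(84 d4 36 36 36 e3 2f bc fc) = 1b a9; tag = H(ee be 5c 5c 5c 1b a9) = 4f35 ← matches
m3: inner = H(84 d4 36 36 36 c8 02 b1 ec) = de 83; tag = H(ee be 5c 5c 5c de 83) = 29f8
m4: inner = H(84 d4 36 36 36 b4 df 6d 99) = 68 2b; tag = H(ee be 5c 5c 5c 68 2b) = d182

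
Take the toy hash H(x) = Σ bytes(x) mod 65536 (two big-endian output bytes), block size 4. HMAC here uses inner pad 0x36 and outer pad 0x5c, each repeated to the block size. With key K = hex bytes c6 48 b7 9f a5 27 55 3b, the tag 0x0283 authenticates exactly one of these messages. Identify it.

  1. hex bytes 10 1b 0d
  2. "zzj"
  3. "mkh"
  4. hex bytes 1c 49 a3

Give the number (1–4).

1

Key hex bytes c6 48 b7 9f a5 27 55 3b is 8 bytes > B = 4, so hash it first: H(key) = 03 c0, then zero-pad to 4 bytes: K' = 03 c0 00 00.
K' ⊕ ipad = 35 f6 36 36; K' ⊕ opad = 5f 9c 5c 5c.
m1: inner = H(35 f6 36 36 10 1b 0d) = 01 cf; tag = H(5f 9c 5c 5c 01 cf) = 0283 ← matches
m2: inner = H(35 f6 36 36 7a 7a 6a) = 02 f5; tag = H(5f 9c 5c 5c 02 f5) = 02aa
m3: inner = H(35 f6 36 36 6d 6b 68) = 02 d7; tag = H(5f 9c 5c 5c 02 d7) = 028c
m4: inner = H(35 f6 36 36 1c 49 a3) = 02 9f; tag = H(5f 9c 5c 5c 02 9f) = 0254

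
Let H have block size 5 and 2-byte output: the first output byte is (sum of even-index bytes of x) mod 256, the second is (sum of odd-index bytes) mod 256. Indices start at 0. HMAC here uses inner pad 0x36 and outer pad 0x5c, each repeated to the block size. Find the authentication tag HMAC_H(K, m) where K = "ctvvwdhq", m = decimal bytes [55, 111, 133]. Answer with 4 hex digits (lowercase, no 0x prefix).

17a8

Key "ctvvwdhq" = 63 74 76 76 77 64 68 71 is 8 bytes > B = 5, so hash it first: H(key) = b8 bf, then zero-pad to 5 bytes: K' = b8 bf 00 00 00.
K' ⊕ ipad = 8e 89 36 36 36.  K' ⊕ opad = e4 e3 5c 5c 5c.
Inner input = (K'⊕ipad) ∥ m = 8e 89 36 36 36 ∥ 37 6f 85.
Inner hash: even-index sum = 361 mod 256 = 105; odd-index sum = 379 mod 256 = 123 → 69 7b.
Outer input = (K'⊕opad) ∥ inner = e4 e3 5c 5c 5c ∥ 69 7b.
Outer hash (tag): even-index sum = 535 mod 256 = 23; odd-index sum = 424 mod 256 = 168 → 17 a8.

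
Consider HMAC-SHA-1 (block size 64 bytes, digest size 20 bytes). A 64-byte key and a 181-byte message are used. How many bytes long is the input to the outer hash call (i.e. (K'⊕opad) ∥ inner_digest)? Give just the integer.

Key is 64 ≤ 64 bytes, zero-padded: |K'| = 64.
Outer input = (K'⊕opad) ∥ H(inner) → 64 + 20 = 84 bytes.

84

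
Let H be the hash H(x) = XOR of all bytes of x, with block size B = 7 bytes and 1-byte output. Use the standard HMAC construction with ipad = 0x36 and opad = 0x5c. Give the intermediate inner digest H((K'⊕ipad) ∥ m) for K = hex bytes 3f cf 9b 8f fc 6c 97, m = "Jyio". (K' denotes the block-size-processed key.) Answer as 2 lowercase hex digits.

e0

Key hex bytes 3f cf 9b 8f fc 6c 97 is exactly B = 7 bytes: K' = 3f cf 9b 8f fc 6c 97.
K' ⊕ ipad = 09 f9 ad b9 ca 5a a1.
Inner input = 09 f9 ad b9 ca 5a a1 ∥ 4a 79 69 6f.
Inner hash: XOR 09⊕f9⊕ad⊕b9⊕ca⊕5a⊕a1⊕4a⊕79⊕69⊕6f = e0.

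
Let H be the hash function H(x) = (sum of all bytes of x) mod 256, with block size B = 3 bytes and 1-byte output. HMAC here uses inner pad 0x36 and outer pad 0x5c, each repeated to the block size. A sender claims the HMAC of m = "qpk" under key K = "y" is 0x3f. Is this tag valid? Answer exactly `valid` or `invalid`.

Key "y" = 79 is 1 byte ≤ B = 3; zero-pad to 3 bytes: K' = 79 00 00.
K' ⊕ ipad = 4f 36 36; K' ⊕ opad = 25 5c 5c.
Inner hash: sum = 79+54+54+113+112+107 = 519; mod 256 = 7 → 07.
Outer hash (recomputed tag): sum = 37+92+92+7 = 228 → e4.
Recomputed tag = e4; claimed = 3f → mismatch.

invalid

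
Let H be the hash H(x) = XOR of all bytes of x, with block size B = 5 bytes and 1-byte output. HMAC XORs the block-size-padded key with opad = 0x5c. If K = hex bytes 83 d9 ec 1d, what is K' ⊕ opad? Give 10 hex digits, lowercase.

df85b0415c

Key hex bytes 83 d9 ec 1d is 4 bytes ≤ B = 5; zero-pad to 5 bytes: K' = 83 d9 ec 1d 00.
XOR each byte with 0x5c: 83⊕5c=df, d9⊕5c=85, ec⊕5c=b0, 1d⊕5c=41, 00⊕5c=5c.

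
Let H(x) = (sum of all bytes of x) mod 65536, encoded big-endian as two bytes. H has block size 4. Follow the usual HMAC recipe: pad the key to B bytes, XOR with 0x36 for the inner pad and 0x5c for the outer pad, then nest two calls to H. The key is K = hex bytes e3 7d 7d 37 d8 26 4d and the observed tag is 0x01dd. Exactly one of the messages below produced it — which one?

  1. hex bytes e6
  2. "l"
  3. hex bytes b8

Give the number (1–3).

Key hex bytes e3 7d 7d 37 d8 26 4d is 7 bytes > B = 4, so hash it first: H(key) = 03 5f, then zero-pad to 4 bytes: K' = 03 5f 00 00.
K' ⊕ ipad = 35 69 36 36; K' ⊕ opad = 5f 03 5c 5c.
m1: inner = H(35 69 36 36 e6) = 01 f0; tag = H(5f 03 5c 5c 01 f0) = 020b
m2: inner = H(35 69 36 36 6c) = 01 76; tag = H(5f 03 5c 5c 01 76) = 0191
m3: inner = H(35 69 36 36 b8) = 01 c2; tag = H(5f 03 5c 5c 01 c2) = 01dd ← matches

3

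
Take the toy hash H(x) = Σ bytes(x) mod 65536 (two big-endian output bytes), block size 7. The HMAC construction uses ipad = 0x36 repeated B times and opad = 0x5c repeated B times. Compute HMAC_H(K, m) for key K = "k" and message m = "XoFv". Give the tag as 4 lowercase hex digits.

0286

Key "k" = 6b is 1 byte ≤ B = 7; zero-pad to 7 bytes: K' = 6b 00 00 00 00 00 00.
K' ⊕ ipad = 5d 36 36 36 36 36 36.  K' ⊕ opad = 37 5c 5c 5c 5c 5c 5c.
Inner input = (K'⊕ipad) ∥ m = 5d 36 36 36 36 36 36 ∥ 58 6f 46 76.
Inner hash: sum = 93+54+54+54+54+54+54+88+111+70+118 = 804 → 03 24.
Outer input = (K'⊕opad) ∥ inner = 37 5c 5c 5c 5c 5c 5c ∥ 03 24.
Outer hash (tag): sum = 55+92+92+92+92+92+92+3+36 = 646 → 02 86.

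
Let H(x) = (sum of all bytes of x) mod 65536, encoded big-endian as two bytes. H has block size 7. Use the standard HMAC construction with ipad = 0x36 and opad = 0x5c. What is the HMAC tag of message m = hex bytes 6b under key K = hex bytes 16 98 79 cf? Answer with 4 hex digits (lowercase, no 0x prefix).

0300

Key hex bytes 16 98 79 cf is 4 bytes ≤ B = 7; zero-pad to 7 bytes: K' = 16 98 79 cf 00 00 00.
K' ⊕ ipad = 20 ae 4f f9 36 36 36.  K' ⊕ opad = 4a c4 25 93 5c 5c 5c.
Inner input = (K'⊕ipad) ∥ m = 20 ae 4f f9 36 36 36 ∥ 6b.
Inner hash: sum = 32+174+79+249+54+54+54+107 = 803 → 03 23.
Outer input = (K'⊕opad) ∥ inner = 4a c4 25 93 5c 5c 5c ∥ 03 23.
Outer hash (tag): sum = 74+196+37+147+92+92+92+3+35 = 768 → 03 00.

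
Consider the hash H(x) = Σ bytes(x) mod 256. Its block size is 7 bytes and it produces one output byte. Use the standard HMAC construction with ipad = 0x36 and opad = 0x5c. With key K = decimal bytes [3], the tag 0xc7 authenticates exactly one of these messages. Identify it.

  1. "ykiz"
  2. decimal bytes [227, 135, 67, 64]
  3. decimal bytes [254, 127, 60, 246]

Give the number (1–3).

Key decimal bytes [3] = 03 is 1 byte ≤ B = 7; zero-pad to 7 bytes: K' = 03 00 00 00 00 00 00.
K' ⊕ ipad = 35 36 36 36 36 36 36; K' ⊕ opad = 5f 5c 5c 5c 5c 5c 5c.
m1: inner = H(35 36 36 36 36 36 36 79 6b 69 7a) = 40; tag = H(5f 5c 5c 5c 5c 5c 5c 40) = c7 ← matches
m2: inner = H(35 36 36 36 36 36 36 e3 87 43 40) = 66; tag = H(5f 5c 5c 5c 5c 5c 5c 66) = ed
m3: inner = H(35 36 36 36 36 36 36 fe 7f 3c f6) = 28; tag = H(5f 5c 5c 5c 5c 5c 5c 28) = af

1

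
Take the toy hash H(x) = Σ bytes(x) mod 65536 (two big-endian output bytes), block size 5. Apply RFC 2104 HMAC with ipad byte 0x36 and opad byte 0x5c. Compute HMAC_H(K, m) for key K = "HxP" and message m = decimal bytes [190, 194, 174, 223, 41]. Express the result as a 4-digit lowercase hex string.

Key "HxP" = 48 78 50 is 3 bytes ≤ B = 5; zero-pad to 5 bytes: K' = 48 78 50 00 00.
K' ⊕ ipad = 7e 4e 66 36 36.  K' ⊕ opad = 14 24 0c 5c 5c.
Inner input = (K'⊕ipad) ∥ m = 7e 4e 66 36 36 ∥ be c2 ae df 29.
Inner hash: sum = 126+78+102+54+54+190+194+174+223+41 = 1236 → 04 d4.
Outer input = (K'⊕opad) ∥ inner = 14 24 0c 5c 5c ∥ 04 d4.
Outer hash (tag): sum = 20+36+12+92+92+4+212 = 468 → 01 d4.

01d4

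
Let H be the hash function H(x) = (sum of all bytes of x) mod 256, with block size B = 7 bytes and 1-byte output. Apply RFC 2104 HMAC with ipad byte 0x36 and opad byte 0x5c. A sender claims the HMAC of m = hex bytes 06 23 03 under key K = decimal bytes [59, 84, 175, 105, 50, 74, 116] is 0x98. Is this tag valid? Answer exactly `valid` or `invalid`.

valid

Key decimal bytes [59, 84, 175, 105, 50, 74, 116] = 3b 54 af 69 32 4a 74 is exactly B = 7 bytes: K' = 3b 54 af 69 32 4a 74.
K' ⊕ ipad = 0d 62 99 5f 04 7c 42; K' ⊕ opad = 67 08 f3 35 6e 16 28.
Inner hash: sum = 13+98+153+95+4+124+66+6+35+3 = 597; mod 256 = 85 → 55.
Outer hash (recomputed tag): sum = 103+8+243+53+110+22+40+85 = 664; mod 256 = 152 → 98.
Recomputed tag = 98; claimed = 98 → match.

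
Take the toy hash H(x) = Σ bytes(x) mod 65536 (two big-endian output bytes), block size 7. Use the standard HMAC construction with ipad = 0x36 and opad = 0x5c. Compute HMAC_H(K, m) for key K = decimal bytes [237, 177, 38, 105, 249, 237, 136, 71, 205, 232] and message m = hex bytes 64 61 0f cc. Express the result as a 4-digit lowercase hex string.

Key decimal bytes [237, 177, 38, 105, 249, 237, 136, 71, 205, 232] = ed b1 26 69 f9 ed 88 47 cd e8 is 10 bytes > B = 7, so hash it first: H(key) = 06 97, then zero-pad to 7 bytes: K' = 06 97 00 00 00 00 00.
K' ⊕ ipad = 30 a1 36 36 36 36 36.  K' ⊕ opad = 5a cb 5c 5c 5c 5c 5c.
Inner input = (K'⊕ipad) ∥ m = 30 a1 36 36 36 36 36 ∥ 64 61 0f cc.
Inner hash: sum = 48+161+54+54+54+54+54+100+97+15+204 = 895 → 03 7f.
Outer input = (K'⊕opad) ∥ inner = 5a cb 5c 5c 5c 5c 5c ∥ 03 7f.
Outer hash (tag): sum = 90+203+92+92+92+92+92+3+127 = 883 → 03 73.

0373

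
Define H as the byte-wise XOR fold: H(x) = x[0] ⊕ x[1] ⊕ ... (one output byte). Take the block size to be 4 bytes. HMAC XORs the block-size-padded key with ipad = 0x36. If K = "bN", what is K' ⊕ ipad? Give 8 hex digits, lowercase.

Key "bN" = 62 4e is 2 bytes ≤ B = 4; zero-pad to 4 bytes: K' = 62 4e 00 00.
XOR each byte with 0x36: 62⊕36=54, 4e⊕36=78, 00⊕36=36, 00⊕36=36.

54783636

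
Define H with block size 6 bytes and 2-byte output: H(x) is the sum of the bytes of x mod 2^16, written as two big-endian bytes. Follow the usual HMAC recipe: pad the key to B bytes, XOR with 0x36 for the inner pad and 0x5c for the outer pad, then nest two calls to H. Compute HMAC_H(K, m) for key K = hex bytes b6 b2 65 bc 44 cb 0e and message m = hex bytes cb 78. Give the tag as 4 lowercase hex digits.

Key hex bytes b6 b2 65 bc 44 cb 0e is 7 bytes > B = 6, so hash it first: H(key) = 03 a6, then zero-pad to 6 bytes: K' = 03 a6 00 00 00 00.
K' ⊕ ipad = 35 90 36 36 36 36.  K' ⊕ opad = 5f fa 5c 5c 5c 5c.
Inner input = (K'⊕ipad) ∥ m = 35 90 36 36 36 36 ∥ cb 78.
Inner hash: sum = 53+144+54+54+54+54+203+120 = 736 → 02 e0.
Outer input = (K'⊕opad) ∥ inner = 5f fa 5c 5c 5c 5c ∥ 02 e0.
Outer hash (tag): sum = 95+250+92+92+92+92+2+224 = 939 → 03 ab.

03ab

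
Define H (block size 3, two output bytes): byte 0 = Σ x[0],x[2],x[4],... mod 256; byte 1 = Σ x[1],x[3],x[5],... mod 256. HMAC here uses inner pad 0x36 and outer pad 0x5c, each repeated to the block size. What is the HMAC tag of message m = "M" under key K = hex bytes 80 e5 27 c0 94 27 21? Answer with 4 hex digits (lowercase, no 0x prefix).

a330

Key hex bytes 80 e5 27 c0 94 27 21 is 7 bytes > B = 3, so hash it first: H(key) = 5c cc, then zero-pad to 3 bytes: K' = 5c cc 00.
K' ⊕ ipad = 6a fa 36.  K' ⊕ opad = 00 90 5c.
Inner input = (K'⊕ipad) ∥ m = 6a fa 36 ∥ 4d.
Inner hash: even-index sum = 160 mod 256 = 160; odd-index sum = 327 mod 256 = 71 → a0 47.
Outer input = (K'⊕opad) ∥ inner = 00 90 5c ∥ a0 47.
Outer hash (tag): even-index sum = 163 mod 256 = 163; odd-index sum = 304 mod 256 = 48 → a3 30.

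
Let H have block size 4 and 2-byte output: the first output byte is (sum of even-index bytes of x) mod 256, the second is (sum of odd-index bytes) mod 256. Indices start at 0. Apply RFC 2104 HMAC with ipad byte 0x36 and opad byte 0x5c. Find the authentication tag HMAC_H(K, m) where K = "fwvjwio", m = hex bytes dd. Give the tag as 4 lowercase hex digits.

Key "fwvjwio" = 66 77 76 6a 77 69 6f is 7 bytes > B = 4, so hash it first: H(key) = c2 4a, then zero-pad to 4 bytes: K' = c2 4a 00 00.
K' ⊕ ipad = f4 7c 36 36.  K' ⊕ opad = 9e 16 5c 5c.
Inner input = (K'⊕ipad) ∥ m = f4 7c 36 36 ∥ dd.
Inner hash: even-index sum = 519 mod 256 = 7; odd-index sum = 178 mod 256 = 178 → 07 b2.
Outer input = (K'⊕opad) ∥ inner = 9e 16 5c 5c ∥ 07 b2.
Outer hash (tag): even-index sum = 257 mod 256 = 1; odd-index sum = 292 mod 256 = 36 → 01 24.

0124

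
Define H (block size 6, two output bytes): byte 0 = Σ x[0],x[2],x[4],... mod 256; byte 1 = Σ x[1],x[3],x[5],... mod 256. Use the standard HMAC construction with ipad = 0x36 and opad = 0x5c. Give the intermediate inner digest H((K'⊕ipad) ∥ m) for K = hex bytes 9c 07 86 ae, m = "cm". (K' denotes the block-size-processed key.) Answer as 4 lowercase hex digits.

Key hex bytes 9c 07 86 ae is 4 bytes ≤ B = 6; zero-pad to 6 bytes: K' = 9c 07 86 ae 00 00.
K' ⊕ ipad = aa 31 b0 98 36 36.
Inner input = aa 31 b0 98 36 36 ∥ 63 6d.
Inner hash: even-index sum = 499 mod 256 = 243; odd-index sum = 364 mod 256 = 108 → f3 6c.

f36c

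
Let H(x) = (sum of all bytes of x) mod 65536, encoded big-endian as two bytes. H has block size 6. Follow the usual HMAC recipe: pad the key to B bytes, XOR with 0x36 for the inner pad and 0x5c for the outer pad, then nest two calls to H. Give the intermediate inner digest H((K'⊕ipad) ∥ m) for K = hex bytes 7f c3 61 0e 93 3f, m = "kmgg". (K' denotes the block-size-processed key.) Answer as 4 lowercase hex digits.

0421

Key hex bytes 7f c3 61 0e 93 3f is exactly B = 6 bytes: K' = 7f c3 61 0e 93 3f.
K' ⊕ ipad = 49 f5 57 38 a5 09.
Inner input = 49 f5 57 38 a5 09 ∥ 6b 6d 67 67.
Inner hash: sum = 73+245+87+56+165+9+107+109+103+103 = 1057 → 04 21.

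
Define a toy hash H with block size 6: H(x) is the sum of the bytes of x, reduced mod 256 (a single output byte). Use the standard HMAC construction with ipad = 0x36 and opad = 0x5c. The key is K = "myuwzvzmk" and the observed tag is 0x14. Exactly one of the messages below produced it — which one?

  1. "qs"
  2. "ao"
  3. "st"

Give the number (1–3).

Key "myuwzvzmk" = 6d 79 75 77 7a 76 7a 6d 6b is 9 bytes > B = 6, so hash it first: H(key) = 14, then zero-pad to 6 bytes: K' = 14 00 00 00 00 00.
K' ⊕ ipad = 22 36 36 36 36 36; K' ⊕ opad = 48 5c 5c 5c 5c 5c.
m1: inner = H(22 36 36 36 36 36 71 73) = 14; tag = H(48 5c 5c 5c 5c 5c 14) = 28
m2: inner = H(22 36 36 36 36 36 61 6f) = 00; tag = H(48 5c 5c 5c 5c 5c 00) = 14 ← matches
m3: inner = H(22 36 36 36 36 36 73 74) = 17; tag = H(48 5c 5c 5c 5c 5c 17) = 2b

2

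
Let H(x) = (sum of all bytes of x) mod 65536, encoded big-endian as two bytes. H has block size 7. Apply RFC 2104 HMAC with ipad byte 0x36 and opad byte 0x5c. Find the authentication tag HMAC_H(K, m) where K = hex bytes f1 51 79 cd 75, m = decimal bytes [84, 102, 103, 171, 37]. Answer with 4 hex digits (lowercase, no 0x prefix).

Key hex bytes f1 51 79 cd 75 is 5 bytes ≤ B = 7; zero-pad to 7 bytes: K' = f1 51 79 cd 75 00 00.
K' ⊕ ipad = c7 67 4f fb 43 36 36.  K' ⊕ opad = ad 0d 25 91 29 5c 5c.
Inner input = (K'⊕ipad) ∥ m = c7 67 4f fb 43 36 36 ∥ 54 66 67 ab 25.
Inner hash: sum = 199+103+79+251+67+54+54+84+102+103+171+37 = 1304 → 05 18.
Outer input = (K'⊕opad) ∥ inner = ad 0d 25 91 29 5c 5c ∥ 05 18.
Outer hash (tag): sum = 173+13+37+145+41+92+92+5+24 = 622 → 02 6e.

026e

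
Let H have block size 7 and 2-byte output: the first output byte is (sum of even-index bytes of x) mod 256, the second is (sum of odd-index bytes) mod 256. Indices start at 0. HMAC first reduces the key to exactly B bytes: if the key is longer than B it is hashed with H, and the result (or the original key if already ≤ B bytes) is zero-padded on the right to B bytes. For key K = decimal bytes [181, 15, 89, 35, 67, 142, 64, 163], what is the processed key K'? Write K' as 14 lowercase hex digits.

|K| = 8 > B = 7, so first hash the key.
H(K): even-index sum = 401 mod 256 = 145; odd-index sum = 355 mod 256 = 99 → 91 63.
Zero-pad H(K) = 91 63 to 7 bytes: K' = 91 63 00 00 00 00 00.

91630000000000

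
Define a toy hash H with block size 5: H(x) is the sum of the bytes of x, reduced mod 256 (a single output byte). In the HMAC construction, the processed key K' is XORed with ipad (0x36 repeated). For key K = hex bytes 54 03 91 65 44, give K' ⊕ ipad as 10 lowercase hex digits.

6235a75372

Key hex bytes 54 03 91 65 44 is exactly B = 5 bytes: K' = 54 03 91 65 44.
XOR each byte with 0x36: 54⊕36=62, 03⊕36=35, 91⊕36=a7, 65⊕36=53, 44⊕36=72.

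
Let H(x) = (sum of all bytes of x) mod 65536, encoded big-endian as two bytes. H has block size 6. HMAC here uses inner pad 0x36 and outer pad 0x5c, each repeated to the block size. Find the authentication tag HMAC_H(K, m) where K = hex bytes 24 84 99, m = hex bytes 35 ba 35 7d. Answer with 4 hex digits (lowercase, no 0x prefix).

Key hex bytes 24 84 99 is 3 bytes ≤ B = 6; zero-pad to 6 bytes: K' = 24 84 99 00 00 00.
K' ⊕ ipad = 12 b2 af 36 36 36.  K' ⊕ opad = 78 d8 c5 5c 5c 5c.
Inner input = (K'⊕ipad) ∥ m = 12 b2 af 36 36 36 ∥ 35 ba 35 7d.
Inner hash: sum = 18+178+175+54+54+54+53+186+53+125 = 950 → 03 b6.
Outer input = (K'⊕opad) ∥ inner = 78 d8 c5 5c 5c 5c ∥ 03 b6.
Outer hash (tag): sum = 120+216+197+92+92+92+3+182 = 994 → 03 e2.

03e2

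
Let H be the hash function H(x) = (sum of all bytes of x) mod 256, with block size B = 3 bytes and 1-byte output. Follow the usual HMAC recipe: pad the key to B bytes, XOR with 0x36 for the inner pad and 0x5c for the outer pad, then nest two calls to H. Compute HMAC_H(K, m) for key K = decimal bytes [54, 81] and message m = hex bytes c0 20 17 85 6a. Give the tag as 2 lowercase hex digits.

56

Key decimal bytes [54, 81] = 36 51 is 2 bytes ≤ B = 3; zero-pad to 3 bytes: K' = 36 51 00.
K' ⊕ ipad = 00 67 36.  K' ⊕ opad = 6a 0d 5c.
Inner input = (K'⊕ipad) ∥ m = 00 67 36 ∥ c0 20 17 85 6a.
Inner hash: sum = 0+103+54+192+32+23+133+106 = 643; mod 256 = 131 → 83.
Outer input = (K'⊕opad) ∥ inner = 6a 0d 5c ∥ 83.
Outer hash (tag): sum = 106+13+92+131 = 342; mod 256 = 86 → 56.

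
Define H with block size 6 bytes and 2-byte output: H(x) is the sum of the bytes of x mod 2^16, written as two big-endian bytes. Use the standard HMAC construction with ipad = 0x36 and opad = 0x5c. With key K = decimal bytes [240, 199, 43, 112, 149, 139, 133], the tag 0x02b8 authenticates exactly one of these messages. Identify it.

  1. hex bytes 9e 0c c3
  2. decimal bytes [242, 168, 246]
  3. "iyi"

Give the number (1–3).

Key decimal bytes [240, 199, 43, 112, 149, 139, 133] = f0 c7 2b 70 95 8b 85 is 7 bytes > B = 6, so hash it first: H(key) = 03 f7, then zero-pad to 6 bytes: K' = 03 f7 00 00 00 00.
K' ⊕ ipad = 35 c1 36 36 36 36; K' ⊕ opad = 5f ab 5c 5c 5c 5c.
m1: inner = H(35 c1 36 36 36 36 9e 0c c3) = 03 3b; tag = H(5f ab 5c 5c 5c 5c 03 3b) = 02b8 ← matches
m2: inner = H(35 c1 36 36 36 36 f2 a8 f6) = 04 5e; tag = H(5f ab 5c 5c 5c 5c 04 5e) = 02dc
m3: inner = H(35 c1 36 36 36 36 69 79 69) = 03 19; tag = H(5f ab 5c 5c 5c 5c 03 19) = 0296

1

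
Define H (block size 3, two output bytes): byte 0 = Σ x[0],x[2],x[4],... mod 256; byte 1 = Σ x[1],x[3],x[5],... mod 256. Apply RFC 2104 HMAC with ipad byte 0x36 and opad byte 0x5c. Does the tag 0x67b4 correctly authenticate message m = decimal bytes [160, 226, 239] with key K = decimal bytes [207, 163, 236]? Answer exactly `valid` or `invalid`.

Key decimal bytes [207, 163, 236] = cf a3 ec is exactly B = 3 bytes: K' = cf a3 ec.
K' ⊕ ipad = f9 95 da; K' ⊕ opad = 93 ff b0.
Inner hash: even-index sum = 693 mod 256 = 181; odd-index sum = 548 mod 256 = 36 → b5 24.
Outer hash (recomputed tag): even-index sum = 359 mod 256 = 103; odd-index sum = 436 mod 256 = 180 → 67 b4.
Recomputed tag = 67b4; claimed = 67b4 → match.

valid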